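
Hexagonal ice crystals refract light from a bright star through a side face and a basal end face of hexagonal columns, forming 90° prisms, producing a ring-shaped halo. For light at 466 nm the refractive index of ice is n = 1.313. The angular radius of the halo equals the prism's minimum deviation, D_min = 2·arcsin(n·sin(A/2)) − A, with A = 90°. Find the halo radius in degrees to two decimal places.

46.38°

n·sin(A/2) = 1.313 × sin 45° = 1.313 × 0.7071 = 0.9284.
D_min = 2·arcsin(0.9284) − 90° = 2 × 68.192° − 90° = 46.383°.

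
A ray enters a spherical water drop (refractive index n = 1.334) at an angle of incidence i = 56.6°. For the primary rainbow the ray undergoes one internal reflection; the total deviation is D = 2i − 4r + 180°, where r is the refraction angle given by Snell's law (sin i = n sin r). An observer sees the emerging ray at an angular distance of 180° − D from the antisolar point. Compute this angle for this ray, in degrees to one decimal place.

41.8°

sin r = sin 56.6° / 1.334 = 0.8348/1.334 = 0.6258; r = 38.74°.
D = 2·56.6° − 4·38.74° + 180° = 113.20° − 154.97° + 180° = 138.23°.
Angle from antisolar point = 180° − D = 41.77°.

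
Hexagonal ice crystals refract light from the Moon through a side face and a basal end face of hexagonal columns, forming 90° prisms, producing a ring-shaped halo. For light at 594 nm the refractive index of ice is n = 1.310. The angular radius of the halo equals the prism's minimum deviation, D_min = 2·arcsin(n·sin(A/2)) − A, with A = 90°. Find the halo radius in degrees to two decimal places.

45.73°

n·sin(A/2) = 1.310 × sin 45° = 1.310 × 0.7071 = 0.9263.
D_min = 2·arcsin(0.9263) − 90° = 2 × 67.867° − 90° = 45.733°.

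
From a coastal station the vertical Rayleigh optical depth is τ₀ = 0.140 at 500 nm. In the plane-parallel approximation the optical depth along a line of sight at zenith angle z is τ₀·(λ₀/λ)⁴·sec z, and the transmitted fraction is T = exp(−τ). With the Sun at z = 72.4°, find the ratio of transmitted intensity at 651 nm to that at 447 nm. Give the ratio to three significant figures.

1.76

Airmass: sec 72.4° = 3.3072.
τ(651 nm) = 0.140 × (500/651)⁴ × 3.3072 = 0.140 × 0.3480 × 3.3072 = 0.1611.
τ(447 nm) = 0.140 × (500/447)⁴ × 3.3072 = 0.140 × 1.5655 × 3.3072 = 0.7248.
T(651)/T(447) = exp(τ_B − τ_A) = exp(0.5637) = 1.7572.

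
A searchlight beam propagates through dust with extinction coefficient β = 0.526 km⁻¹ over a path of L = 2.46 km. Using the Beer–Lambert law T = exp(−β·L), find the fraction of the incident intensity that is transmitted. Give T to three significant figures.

τ = β·L = 0.526 × 2.46 = 1.2940.
T = exp(−1.2940) = 0.2742.

0.274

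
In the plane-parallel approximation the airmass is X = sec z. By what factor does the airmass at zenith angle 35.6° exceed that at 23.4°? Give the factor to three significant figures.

X(35.6°)/X(23.4°) = sec 35.6° / sec 23.4° = cos 23.4° / cos 35.6° = 0.9178/0.8131 = 1.1287.

1.13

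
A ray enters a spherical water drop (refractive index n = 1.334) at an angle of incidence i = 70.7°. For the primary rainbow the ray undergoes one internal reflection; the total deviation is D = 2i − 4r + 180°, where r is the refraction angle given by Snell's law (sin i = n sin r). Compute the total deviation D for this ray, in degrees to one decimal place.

141.3°

sin r = sin 70.7° / 1.334 = 0.9438/1.334 = 0.7075; r = 45.03°.
D = 2·70.7° − 4·45.03° + 180° = 141.40° − 180.13° + 180° = 141.27°.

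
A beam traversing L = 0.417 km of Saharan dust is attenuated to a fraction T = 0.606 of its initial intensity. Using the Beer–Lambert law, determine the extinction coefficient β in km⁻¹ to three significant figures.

1.20 km⁻¹

Beer–Lambert: T = exp(−βL) ⇒ β = −ln(T)/L = −ln(0.606)/0.417 = 0.5009/0.417 = 1.201 km⁻¹.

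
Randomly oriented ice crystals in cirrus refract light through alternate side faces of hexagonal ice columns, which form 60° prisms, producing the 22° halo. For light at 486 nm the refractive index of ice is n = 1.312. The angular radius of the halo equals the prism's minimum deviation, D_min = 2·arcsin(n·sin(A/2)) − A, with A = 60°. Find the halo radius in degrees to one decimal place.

n·sin(A/2) = 1.312 × sin 30° = 1.312 × 0.5000 = 0.6560.
D_min = 2·arcsin(0.6560) − 60° = 2 × 40.996° − 60° = 21.991°.

22.0°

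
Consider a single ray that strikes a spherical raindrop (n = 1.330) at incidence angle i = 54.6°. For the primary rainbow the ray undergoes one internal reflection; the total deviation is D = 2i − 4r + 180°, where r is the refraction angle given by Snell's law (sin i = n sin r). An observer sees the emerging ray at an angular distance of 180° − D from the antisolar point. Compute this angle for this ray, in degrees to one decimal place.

42.0°

sin r = sin 54.6° / 1.330 = 0.8151/1.330 = 0.6129; r = 37.80°.
D = 2·54.6° − 4·37.80° + 180° = 109.20° − 151.19° + 180° = 138.01°.
Angle from antisolar point = 180° − D = 41.99°.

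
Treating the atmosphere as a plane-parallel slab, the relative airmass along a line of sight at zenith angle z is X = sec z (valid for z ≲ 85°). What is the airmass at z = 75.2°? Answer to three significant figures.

3.91

X = sec z = 1/cos 75.2° = 1/0.2554 = 3.9147.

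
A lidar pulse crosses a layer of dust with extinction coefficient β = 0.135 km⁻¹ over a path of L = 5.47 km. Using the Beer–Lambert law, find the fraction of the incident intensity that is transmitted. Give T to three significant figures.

τ = β·L = 0.135 × 5.47 = 0.7385.
T = exp(−0.7385) = 0.4779.

0.478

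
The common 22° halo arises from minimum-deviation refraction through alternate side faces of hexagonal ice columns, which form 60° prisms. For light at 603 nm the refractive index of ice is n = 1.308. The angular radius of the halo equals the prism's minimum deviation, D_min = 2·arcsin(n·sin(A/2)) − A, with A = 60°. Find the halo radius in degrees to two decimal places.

n·sin(A/2) = 1.308 × sin 30° = 1.308 × 0.5000 = 0.6540.
D_min = 2·arcsin(0.6540) − 60° = 2 × 40.844° − 60° = 21.688°.

21.69°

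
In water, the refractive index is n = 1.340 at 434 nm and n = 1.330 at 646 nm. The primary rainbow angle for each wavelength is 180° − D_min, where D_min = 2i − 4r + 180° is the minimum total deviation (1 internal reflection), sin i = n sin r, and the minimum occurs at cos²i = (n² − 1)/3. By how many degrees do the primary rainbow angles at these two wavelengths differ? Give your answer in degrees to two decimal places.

1.45°

At 434 nm (n = 1.340): cos²i = 0.26520 → i = 59.004°, r = 39.770°, D_min = 138.929°, rainbow angle = 41.071°.
At 646 nm (n = 1.330): cos²i = 0.25630 → i = 59.585°, r = 40.422°, D_min = 137.484°, rainbow angle = 42.516°.
Angular width = |41.071° − 42.516°| = 1.445°.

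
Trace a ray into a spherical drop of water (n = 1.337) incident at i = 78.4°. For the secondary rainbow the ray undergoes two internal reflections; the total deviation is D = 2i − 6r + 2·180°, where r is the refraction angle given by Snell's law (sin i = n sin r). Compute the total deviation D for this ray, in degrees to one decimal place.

234.1°

sin r = sin 78.4° / 1.337 = 0.9796/1.337 = 0.7327; r = 47.11°.
D = 2·78.4° − 6·47.11° + 2·180° = 156.80° − 282.66° + 360° = 234.14°.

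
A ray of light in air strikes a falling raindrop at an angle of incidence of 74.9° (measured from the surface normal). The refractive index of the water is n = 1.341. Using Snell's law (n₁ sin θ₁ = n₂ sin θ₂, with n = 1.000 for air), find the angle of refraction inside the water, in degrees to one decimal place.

46.1°

Snell: sin θ_r = sin θ_i / n = sin 74.9° / 1.341 = 0.9655 / 1.341 = 0.7200.
θ_r = arcsin(0.7200) = 46.05°.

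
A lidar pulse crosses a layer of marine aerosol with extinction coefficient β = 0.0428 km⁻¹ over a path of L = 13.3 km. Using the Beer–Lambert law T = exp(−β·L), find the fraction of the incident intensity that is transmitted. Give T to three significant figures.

0.566

τ = β·L = 0.0428 × 13.3 = 0.5692.
T = exp(−0.5692) = 0.5660.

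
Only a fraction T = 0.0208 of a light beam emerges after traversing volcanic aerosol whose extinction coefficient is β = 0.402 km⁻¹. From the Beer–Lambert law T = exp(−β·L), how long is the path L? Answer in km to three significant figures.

9.63 km

Beer–Lambert: T = exp(−βL) ⇒ L = −ln(T)/β = −ln(0.0208)/0.402 = 3.8728/0.402 = 9.634 km.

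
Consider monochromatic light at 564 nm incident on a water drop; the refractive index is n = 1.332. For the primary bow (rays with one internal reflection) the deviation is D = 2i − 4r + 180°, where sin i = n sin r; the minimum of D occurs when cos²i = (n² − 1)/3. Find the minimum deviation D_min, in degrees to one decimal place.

137.8°

cos²i = (1.77422 − 1)/3 = 0.25807; i = arccos(0.50801) = 59.469°.
sin r = sin 59.469°/1.332 = 0.64666; r = 40.290°.
D_min = 2·59.469° − 4·40.290° + 180° = 137.776°.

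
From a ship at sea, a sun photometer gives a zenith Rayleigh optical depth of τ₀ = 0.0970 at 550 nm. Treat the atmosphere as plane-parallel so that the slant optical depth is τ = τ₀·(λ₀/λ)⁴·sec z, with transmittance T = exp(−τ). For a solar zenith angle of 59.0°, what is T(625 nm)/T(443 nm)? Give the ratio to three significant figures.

1.40

Airmass: sec 59.0° = 1.9416.
τ(625 nm) = 0.0970 × (550/625)⁴ × 1.9416 = 0.0970 × 0.5997 × 1.9416 = 0.1129.
τ(443 nm) = 0.0970 × (550/443)⁴ × 1.9416 = 0.0970 × 2.3759 × 1.9416 = 0.4475.
T(625)/T(443) = exp(τ_B − τ_A) = exp(0.3345) = 1.3973.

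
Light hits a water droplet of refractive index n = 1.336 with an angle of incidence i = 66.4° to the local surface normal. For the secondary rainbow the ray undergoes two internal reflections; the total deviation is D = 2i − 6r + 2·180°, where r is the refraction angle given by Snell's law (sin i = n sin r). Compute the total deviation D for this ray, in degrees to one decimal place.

233.0°

sin r = sin 66.4° / 1.336 = 0.9164/1.336 = 0.6859; r = 43.31°.
D = 2·66.4° − 6·43.31° + 2·180° = 132.80° − 259.84° + 360° = 232.96°.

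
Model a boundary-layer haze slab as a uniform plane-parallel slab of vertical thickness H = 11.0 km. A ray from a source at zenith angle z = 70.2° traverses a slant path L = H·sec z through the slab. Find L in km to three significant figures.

32.5 km

sec z = 1/cos 70.2° = 2.9521.
L = 11.0 × 2.9521 = 32.473 km.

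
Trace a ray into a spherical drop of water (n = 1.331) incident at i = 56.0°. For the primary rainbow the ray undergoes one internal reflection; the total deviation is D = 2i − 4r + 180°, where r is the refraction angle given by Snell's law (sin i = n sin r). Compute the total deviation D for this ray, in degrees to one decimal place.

sin r = sin 56.0° / 1.331 = 0.8290/1.331 = 0.6229; r = 38.53°.
D = 2·56.0° − 4·38.53° + 180° = 112.00° − 154.10° + 180° = 137.90°.

137.9°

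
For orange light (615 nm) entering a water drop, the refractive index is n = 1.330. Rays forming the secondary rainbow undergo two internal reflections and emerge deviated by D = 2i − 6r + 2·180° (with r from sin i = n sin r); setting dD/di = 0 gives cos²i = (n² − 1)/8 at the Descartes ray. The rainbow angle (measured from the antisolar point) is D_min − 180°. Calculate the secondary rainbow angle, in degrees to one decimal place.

50.1°

cos²i = (1.76890 − 1)/8 = 0.09611; i = arccos(0.31002) = 71.940°.
sin r = sin 71.940°/1.330 = 0.71483; r = 45.630°.
D_min = 2·71.940° − 6·45.630° + 360° = 230.101°.
Rainbow angle = D_min − 180° = 50.101°.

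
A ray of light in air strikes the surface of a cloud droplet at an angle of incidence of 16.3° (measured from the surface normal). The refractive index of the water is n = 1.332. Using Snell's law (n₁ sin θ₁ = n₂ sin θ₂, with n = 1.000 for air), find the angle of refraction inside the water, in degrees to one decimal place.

12.2°

Snell: sin θ_r = sin θ_i / n = sin 16.3° / 1.332 = 0.2807 / 1.332 = 0.2107.
θ_r = arcsin(0.2107) = 12.16°.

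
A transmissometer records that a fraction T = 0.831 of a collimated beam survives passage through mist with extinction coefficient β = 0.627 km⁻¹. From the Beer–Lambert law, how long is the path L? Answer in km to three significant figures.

0.295 km

Beer–Lambert: T = exp(−βL) ⇒ L = −ln(T)/β = −ln(0.831)/0.627 = 0.1851/0.627 = 0.2953 km.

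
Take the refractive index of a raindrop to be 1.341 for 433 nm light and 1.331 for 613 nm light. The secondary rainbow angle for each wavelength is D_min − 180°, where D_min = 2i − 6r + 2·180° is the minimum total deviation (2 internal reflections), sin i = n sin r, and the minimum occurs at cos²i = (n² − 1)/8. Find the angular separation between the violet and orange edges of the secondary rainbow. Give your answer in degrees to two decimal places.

At 433 nm (n = 1.341): cos²i = 0.09979 → i = 71.586°, r = 45.034°, D_min = 232.966°, rainbow angle = 52.966°.
At 613 nm (n = 1.331): cos²i = 0.09645 → i = 71.907°, r = 45.575°, D_min = 230.365°, rainbow angle = 50.365°.
Angular width = |52.966° − 50.365°| = 2.601°.

2.60°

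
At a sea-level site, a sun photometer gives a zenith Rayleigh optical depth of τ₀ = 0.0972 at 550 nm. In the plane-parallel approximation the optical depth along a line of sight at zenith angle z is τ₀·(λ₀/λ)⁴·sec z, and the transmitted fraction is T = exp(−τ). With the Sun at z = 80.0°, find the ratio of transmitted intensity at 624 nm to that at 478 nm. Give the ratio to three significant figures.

Airmass: sec 80.0° = 5.7588.
τ(624 nm) = 0.0972 × (550/624)⁴ × 5.7588 = 0.0972 × 0.6035 × 5.7588 = 0.3378.
τ(478 nm) = 0.0972 × (550/478)⁴ × 5.7588 = 0.0972 × 1.7528 × 5.7588 = 0.9811.
T(624)/T(478) = exp(τ_B − τ_A) = exp(0.6433) = 1.9028.

1.90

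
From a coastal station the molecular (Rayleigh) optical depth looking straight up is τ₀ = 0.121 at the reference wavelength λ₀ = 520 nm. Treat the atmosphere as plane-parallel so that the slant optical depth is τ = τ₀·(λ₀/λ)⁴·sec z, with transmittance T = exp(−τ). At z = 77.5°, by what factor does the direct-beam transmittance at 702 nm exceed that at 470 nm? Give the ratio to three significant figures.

1.95

Airmass: sec 77.5° = 4.6202.
τ(702 nm) = 0.121 × (520/702)⁴ × 4.6202 = 0.121 × 0.3011 × 4.6202 = 0.1683.
τ(470 nm) = 0.121 × (520/470)⁴ × 4.6202 = 0.121 × 1.4984 × 4.6202 = 0.8377.
T(702)/T(470) = exp(τ_B − τ_A) = exp(0.6694) = 1.9530.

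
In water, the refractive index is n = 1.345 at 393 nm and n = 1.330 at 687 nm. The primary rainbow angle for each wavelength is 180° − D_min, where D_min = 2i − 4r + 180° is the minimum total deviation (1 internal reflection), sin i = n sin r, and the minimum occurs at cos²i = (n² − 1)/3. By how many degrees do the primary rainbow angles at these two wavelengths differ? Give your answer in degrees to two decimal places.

At 393 nm (n = 1.345): cos²i = 0.26967 → i = 58.715°, r = 39.448°, D_min = 139.635°, rainbow angle = 40.365°.
At 687 nm (n = 1.330): cos²i = 0.25630 → i = 59.585°, r = 40.422°, D_min = 137.484°, rainbow angle = 42.516°.
Angular width = |40.365° − 42.516°| = 2.152°.

2.15°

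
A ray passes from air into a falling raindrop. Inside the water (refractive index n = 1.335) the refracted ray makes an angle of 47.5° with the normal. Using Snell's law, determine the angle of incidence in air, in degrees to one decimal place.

79.8°

Snell: sin θ_i = n · sin θ_r = 1.335 × sin 47.5° = 1.335 × 0.7373 = 0.9843.
θ_i = arcsin(0.9843) = 79.82°.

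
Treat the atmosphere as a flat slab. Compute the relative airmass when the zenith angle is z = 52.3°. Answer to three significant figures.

1.64

X = sec z = 1/cos 52.3° = 1/0.6115 = 1.6353.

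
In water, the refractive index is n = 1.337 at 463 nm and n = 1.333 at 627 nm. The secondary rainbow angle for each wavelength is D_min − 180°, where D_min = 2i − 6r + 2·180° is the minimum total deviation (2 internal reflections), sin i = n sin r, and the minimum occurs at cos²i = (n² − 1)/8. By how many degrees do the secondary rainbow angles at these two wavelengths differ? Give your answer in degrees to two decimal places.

1.04°

At 463 nm (n = 1.337): cos²i = 0.09845 → i = 71.714°, r = 45.249°, D_min = 231.934°, rainbow angle = 51.934°.
At 627 nm (n = 1.333): cos²i = 0.09711 → i = 71.843°, r = 45.466°, D_min = 230.891°, rainbow angle = 50.891°.
Angular width = |51.934° − 50.891°| = 1.043°.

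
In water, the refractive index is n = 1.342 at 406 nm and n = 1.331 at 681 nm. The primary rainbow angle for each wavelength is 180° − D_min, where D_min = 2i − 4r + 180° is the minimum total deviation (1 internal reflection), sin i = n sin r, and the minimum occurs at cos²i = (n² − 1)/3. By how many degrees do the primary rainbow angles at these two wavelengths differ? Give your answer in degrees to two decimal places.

1.58°

At 406 nm (n = 1.342): cos²i = 0.26699 → i = 58.888°, r = 39.641°, D_min = 139.213°, rainbow angle = 40.787°.
At 681 nm (n = 1.331): cos²i = 0.25719 → i = 59.527°, r = 40.356°, D_min = 137.630°, rainbow angle = 42.370°.
Angular width = |40.787° − 42.370°| = 1.583°.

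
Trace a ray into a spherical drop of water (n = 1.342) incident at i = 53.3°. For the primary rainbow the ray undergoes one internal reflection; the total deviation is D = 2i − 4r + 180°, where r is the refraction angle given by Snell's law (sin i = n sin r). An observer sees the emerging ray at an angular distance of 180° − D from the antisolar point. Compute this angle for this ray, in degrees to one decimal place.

40.1°

sin r = sin 53.3° / 1.342 = 0.8018/1.342 = 0.5974; r = 36.69°.
D = 2·53.3° − 4·36.69° + 180° = 106.60° − 146.75° + 180° = 139.85°.
Angle from antisolar point = 180° − D = 40.15°.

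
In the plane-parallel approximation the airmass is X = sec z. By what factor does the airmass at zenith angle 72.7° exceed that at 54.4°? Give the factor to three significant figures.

1.96

X(72.7°)/X(54.4°) = sec 72.7° / sec 54.4° = cos 54.4° / cos 72.7° = 0.5821/0.2974 = 1.9575.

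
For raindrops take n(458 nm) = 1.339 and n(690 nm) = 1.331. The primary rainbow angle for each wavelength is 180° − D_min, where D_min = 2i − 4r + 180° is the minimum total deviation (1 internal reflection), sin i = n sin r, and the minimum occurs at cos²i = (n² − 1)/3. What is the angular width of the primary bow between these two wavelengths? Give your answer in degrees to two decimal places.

1.16°

At 458 nm (n = 1.339): cos²i = 0.26431 → i = 59.062°, r = 39.834°, D_min = 138.786°, rainbow angle = 41.214°.
At 690 nm (n = 1.331): cos²i = 0.25719 → i = 59.527°, r = 40.356°, D_min = 137.630°, rainbow angle = 42.370°.
Angular width = |41.214° − 42.370°| = 1.156°.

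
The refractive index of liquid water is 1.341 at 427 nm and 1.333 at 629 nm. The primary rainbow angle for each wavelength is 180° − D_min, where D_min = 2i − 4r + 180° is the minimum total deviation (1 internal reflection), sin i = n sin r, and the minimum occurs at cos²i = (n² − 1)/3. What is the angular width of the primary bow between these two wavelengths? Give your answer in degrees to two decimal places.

At 427 nm (n = 1.341): cos²i = 0.26609 → i = 58.946°, r = 39.705°, D_min = 139.071°, rainbow angle = 40.929°.
At 629 nm (n = 1.333): cos²i = 0.25896 → i = 59.410°, r = 40.225°, D_min = 137.922°, rainbow angle = 42.078°.
Angular width = |40.929° − 42.078°| = 1.149°.

1.15°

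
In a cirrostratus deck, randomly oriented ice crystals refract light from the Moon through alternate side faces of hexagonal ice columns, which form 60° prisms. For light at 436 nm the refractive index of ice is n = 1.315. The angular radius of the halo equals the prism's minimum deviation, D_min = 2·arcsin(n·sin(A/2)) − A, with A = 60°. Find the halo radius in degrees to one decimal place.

n·sin(A/2) = 1.315 × sin 30° = 1.315 × 0.5000 = 0.6575.
D_min = 2·arcsin(0.6575) − 60° = 2 × 41.109° − 60° = 22.219°.

22.2°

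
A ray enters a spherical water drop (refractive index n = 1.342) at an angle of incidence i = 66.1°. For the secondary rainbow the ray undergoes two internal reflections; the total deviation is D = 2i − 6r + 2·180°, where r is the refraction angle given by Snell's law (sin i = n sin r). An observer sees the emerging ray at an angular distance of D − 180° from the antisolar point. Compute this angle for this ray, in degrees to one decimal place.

54.5°

sin r = sin 66.1° / 1.342 = 0.9143/1.342 = 0.6813; r = 42.94°.
D = 2·66.1° − 6·42.94° + 2·180° = 132.20° − 257.65° + 360° = 234.55°.
Angle from antisolar point = D − 180° = 54.55°.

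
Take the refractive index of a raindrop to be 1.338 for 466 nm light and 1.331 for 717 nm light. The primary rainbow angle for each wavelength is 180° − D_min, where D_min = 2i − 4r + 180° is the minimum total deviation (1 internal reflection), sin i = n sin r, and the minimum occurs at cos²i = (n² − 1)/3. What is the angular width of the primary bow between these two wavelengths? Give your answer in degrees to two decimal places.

1.01°

At 466 nm (n = 1.338): cos²i = 0.26341 → i = 59.120°, r = 39.899°, D_min = 138.643°, rainbow angle = 41.357°.
At 717 nm (n = 1.331): cos²i = 0.25719 → i = 59.527°, r = 40.356°, D_min = 137.630°, rainbow angle = 42.370°.
Angular width = |41.357° − 42.370°| = 1.013°.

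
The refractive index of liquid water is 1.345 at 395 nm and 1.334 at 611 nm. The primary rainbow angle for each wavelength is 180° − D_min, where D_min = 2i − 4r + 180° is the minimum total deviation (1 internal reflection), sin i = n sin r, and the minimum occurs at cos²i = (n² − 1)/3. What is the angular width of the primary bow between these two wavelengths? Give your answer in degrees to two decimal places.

At 395 nm (n = 1.345): cos²i = 0.26967 → i = 58.715°, r = 39.448°, D_min = 139.635°, rainbow angle = 40.365°.
At 611 nm (n = 1.334): cos²i = 0.25985 → i = 59.352°, r = 40.159°, D_min = 138.067°, rainbow angle = 41.933°.
Angular width = |40.365° − 41.933°| = 1.568°.

1.57°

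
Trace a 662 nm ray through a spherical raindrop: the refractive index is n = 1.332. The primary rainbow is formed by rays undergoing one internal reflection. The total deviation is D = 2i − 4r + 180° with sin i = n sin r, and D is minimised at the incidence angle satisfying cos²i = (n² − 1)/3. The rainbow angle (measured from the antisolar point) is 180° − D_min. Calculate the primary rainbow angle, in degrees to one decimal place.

42.2°

cos²i = (1.77422 − 1)/3 = 0.25807; i = arccos(0.50801) = 59.469°.
sin r = sin 59.469°/1.332 = 0.64666; r = 40.290°.
D_min = 2·59.469° − 4·40.290° + 180° = 137.776°.
Rainbow angle = 180° − D_min = 42.224°.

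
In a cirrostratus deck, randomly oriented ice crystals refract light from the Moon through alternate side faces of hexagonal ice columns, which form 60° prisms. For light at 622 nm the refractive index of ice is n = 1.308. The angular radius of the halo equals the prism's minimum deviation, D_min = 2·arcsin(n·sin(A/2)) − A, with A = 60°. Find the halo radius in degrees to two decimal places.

n·sin(A/2) = 1.308 × sin 30° = 1.308 × 0.5000 = 0.6540.
D_min = 2·arcsin(0.6540) − 60° = 2 × 40.844° − 60° = 21.688°.

21.69°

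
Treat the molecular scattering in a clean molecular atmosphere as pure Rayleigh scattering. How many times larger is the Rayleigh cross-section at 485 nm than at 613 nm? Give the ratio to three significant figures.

Rayleigh scattering ∝ λ⁻⁴, so the ratio of coefficients is the inverse fourth power of the wavelength ratio.
σ(485)/σ(613) = (613/485)⁴ = (1.2639)⁴ = 2.552.

2.55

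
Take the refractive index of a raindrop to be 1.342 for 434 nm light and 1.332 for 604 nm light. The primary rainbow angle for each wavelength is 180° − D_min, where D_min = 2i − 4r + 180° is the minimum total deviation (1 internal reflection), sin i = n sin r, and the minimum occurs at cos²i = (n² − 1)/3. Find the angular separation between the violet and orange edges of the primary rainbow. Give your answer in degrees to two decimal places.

At 434 nm (n = 1.342): cos²i = 0.26699 → i = 58.888°, r = 39.641°, D_min = 139.213°, rainbow angle = 40.787°.
At 604 nm (n = 1.332): cos²i = 0.25807 → i = 59.469°, r = 40.290°, D_min = 137.776°, rainbow angle = 42.224°.
Angular width = |40.787° − 42.224°| = 1.437°.

1.44°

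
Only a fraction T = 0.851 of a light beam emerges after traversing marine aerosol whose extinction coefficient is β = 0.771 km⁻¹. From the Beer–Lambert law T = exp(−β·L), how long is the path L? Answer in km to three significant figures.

Beer–Lambert: T = exp(−βL) ⇒ L = −ln(T)/β = −ln(0.851)/0.771 = 0.1613/0.771 = 0.2093 km.

0.209 km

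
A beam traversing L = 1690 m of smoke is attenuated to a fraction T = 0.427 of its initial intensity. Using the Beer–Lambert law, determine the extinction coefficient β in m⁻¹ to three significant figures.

0.000504 m⁻¹

Beer–Lambert: T = exp(−βL) ⇒ β = −ln(T)/L = −ln(0.427)/1690 = 0.8510/1690 = 0.0005035 m⁻¹.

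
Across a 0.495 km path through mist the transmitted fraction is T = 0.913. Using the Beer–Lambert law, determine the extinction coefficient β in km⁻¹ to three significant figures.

Beer–Lambert: T = exp(−βL) ⇒ β = −ln(T)/L = −ln(0.913)/0.495 = 0.0910/0.495 = 0.1839 km⁻¹.

0.184 km⁻¹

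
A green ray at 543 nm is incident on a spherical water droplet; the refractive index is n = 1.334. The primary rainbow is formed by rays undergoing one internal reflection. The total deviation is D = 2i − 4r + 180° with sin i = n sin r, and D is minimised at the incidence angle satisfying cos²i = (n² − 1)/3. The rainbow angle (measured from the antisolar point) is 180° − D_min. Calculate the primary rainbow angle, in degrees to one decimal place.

cos²i = (1.77956 − 1)/3 = 0.25985; i = arccos(0.50976) = 59.352°.
sin r = sin 59.352°/1.334 = 0.64492; r = 40.159°.
D_min = 2·59.352° − 4·40.159° + 180° = 138.067°.
Rainbow angle = 180° − D_min = 41.933°.

41.9°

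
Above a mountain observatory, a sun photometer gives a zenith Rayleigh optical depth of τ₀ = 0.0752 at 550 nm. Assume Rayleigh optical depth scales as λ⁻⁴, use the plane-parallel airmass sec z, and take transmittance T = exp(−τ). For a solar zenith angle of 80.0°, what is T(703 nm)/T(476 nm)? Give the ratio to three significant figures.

Airmass: sec 80.0° = 5.7588.
τ(703 nm) = 0.0752 × (550/703)⁴ × 5.7588 = 0.0752 × 0.3747 × 5.7588 = 0.1622.
τ(476 nm) = 0.0752 × (550/476)⁴ × 5.7588 = 0.0752 × 1.7825 × 5.7588 = 0.7719.
T(703)/T(476) = exp(τ_B − τ_A) = exp(0.6097) = 1.8398.

1.84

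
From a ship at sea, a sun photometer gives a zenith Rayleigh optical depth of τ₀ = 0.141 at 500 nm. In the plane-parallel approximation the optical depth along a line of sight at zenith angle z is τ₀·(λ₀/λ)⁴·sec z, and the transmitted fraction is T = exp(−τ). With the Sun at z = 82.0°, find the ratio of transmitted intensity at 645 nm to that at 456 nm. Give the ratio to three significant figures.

Airmass: sec 82.0° = 7.1853.
τ(645 nm) = 0.141 × (500/645)⁴ × 7.1853 = 0.141 × 0.3611 × 7.1853 = 0.3659.
τ(456 nm) = 0.141 × (500/456)⁴ × 7.1853 = 0.141 × 1.4455 × 7.1853 = 1.4645.
T(645)/T(456) = exp(τ_B − τ_A) = exp(1.0986) = 3.0001.

3.00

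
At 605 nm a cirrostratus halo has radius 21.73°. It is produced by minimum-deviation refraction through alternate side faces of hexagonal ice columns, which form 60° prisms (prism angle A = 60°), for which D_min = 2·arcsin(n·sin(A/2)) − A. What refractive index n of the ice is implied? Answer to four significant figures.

Rearranging: n = sin((D_min + A)/2) / sin(A/2).
(D_min + A)/2 = (21.73° + 60°)/2 = 40.865°.
n = sin 40.865° / sin 30° = 0.6543 / 0.5000 = 1.3086.

1.309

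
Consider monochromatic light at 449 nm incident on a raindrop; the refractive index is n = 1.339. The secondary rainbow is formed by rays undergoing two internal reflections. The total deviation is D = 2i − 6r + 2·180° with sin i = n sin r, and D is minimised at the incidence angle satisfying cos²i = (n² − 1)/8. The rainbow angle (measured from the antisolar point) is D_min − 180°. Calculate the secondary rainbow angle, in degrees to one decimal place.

cos²i = (1.79292 − 1)/8 = 0.09912; i = arccos(0.31483) = 71.650°.
sin r = sin 71.650°/1.339 = 0.70885; r = 45.141°.
D_min = 2·71.650° − 6·45.141° + 360° = 232.451°.
Rainbow angle = D_min − 180° = 52.451°.

52.5°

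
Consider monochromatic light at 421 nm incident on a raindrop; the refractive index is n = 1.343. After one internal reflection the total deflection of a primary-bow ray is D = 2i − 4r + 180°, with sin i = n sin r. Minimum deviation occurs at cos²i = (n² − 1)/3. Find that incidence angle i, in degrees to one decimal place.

cos²i = (1.343² − 1)/3 = (1.80365 − 1)/3 = 0.26788.
cos i = 0.51757, so i = 58.830°.

58.8°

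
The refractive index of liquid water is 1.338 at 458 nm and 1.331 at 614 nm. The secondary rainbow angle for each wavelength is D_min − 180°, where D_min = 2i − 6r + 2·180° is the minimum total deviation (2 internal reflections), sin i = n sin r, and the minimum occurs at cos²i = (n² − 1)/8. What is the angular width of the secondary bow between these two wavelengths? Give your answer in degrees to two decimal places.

1.83°

At 458 nm (n = 1.338): cos²i = 0.09878 → i = 71.682°, r = 45.195°, D_min = 232.193°, rainbow angle = 52.193°.
At 614 nm (n = 1.331): cos²i = 0.09645 → i = 71.907°, r = 45.575°, D_min = 230.365°, rainbow angle = 50.365°.
Angular width = |52.193° − 50.365°| = 1.828°.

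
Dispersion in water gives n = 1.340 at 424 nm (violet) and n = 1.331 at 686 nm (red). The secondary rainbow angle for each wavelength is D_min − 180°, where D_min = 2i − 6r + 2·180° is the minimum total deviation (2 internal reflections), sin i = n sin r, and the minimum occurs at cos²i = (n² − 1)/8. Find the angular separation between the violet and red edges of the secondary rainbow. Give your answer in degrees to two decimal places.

At 424 nm (n = 1.340): cos²i = 0.09945 → i = 71.618°, r = 45.088°, D_min = 232.709°, rainbow angle = 52.709°.
At 686 nm (n = 1.331): cos²i = 0.09645 → i = 71.907°, r = 45.575°, D_min = 230.365°, rainbow angle = 50.365°.
Angular width = |52.709° − 50.365°| = 2.344°.

2.34°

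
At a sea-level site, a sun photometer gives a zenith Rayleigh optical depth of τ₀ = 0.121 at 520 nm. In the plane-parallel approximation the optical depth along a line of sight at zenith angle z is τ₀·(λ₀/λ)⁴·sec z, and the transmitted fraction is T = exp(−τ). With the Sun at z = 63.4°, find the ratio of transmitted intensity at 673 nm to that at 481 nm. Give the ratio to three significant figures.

1.31

Airmass: sec 63.4° = 2.2333.
τ(673 nm) = 0.121 × (520/673)⁴ × 2.2333 = 0.121 × 0.3564 × 2.2333 = 0.0963.
τ(481 nm) = 0.121 × (520/481)⁴ × 2.2333 = 0.121 × 1.3659 × 2.2333 = 0.3691.
T(673)/T(481) = exp(τ_B − τ_A) = exp(0.2728) = 1.3137.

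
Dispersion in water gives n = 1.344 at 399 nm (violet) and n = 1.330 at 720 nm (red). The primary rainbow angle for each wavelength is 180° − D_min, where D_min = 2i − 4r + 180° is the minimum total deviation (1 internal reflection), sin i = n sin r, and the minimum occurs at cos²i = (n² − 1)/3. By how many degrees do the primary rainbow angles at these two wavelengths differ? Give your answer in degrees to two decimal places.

2.01°

At 399 nm (n = 1.344): cos²i = 0.26878 → i = 58.772°, r = 39.512°, D_min = 139.495°, rainbow angle = 40.505°.
At 720 nm (n = 1.330): cos²i = 0.25630 → i = 59.585°, r = 40.422°, D_min = 137.484°, rainbow angle = 42.516°.
Angular width = |40.505° − 42.516°| = 2.011°.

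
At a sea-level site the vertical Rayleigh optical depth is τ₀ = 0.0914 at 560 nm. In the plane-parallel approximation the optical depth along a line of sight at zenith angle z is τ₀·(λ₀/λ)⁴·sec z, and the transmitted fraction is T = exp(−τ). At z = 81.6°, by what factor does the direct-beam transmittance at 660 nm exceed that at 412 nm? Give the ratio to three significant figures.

6.12

Airmass: sec 81.6° = 6.8454.
τ(660 nm) = 0.0914 × (560/660)⁴ × 6.8454 = 0.0914 × 0.5183 × 6.8454 = 0.3243.
τ(412 nm) = 0.0914 × (560/412)⁴ × 6.8454 = 0.0914 × 3.4132 × 6.8454 = 2.1355.
T(660)/T(412) = exp(τ_B − τ_A) = exp(1.8113) = 6.1182.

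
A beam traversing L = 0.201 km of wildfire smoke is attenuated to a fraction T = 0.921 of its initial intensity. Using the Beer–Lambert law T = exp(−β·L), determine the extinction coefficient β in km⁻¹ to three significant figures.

0.409 km⁻¹

Beer–Lambert: T = exp(−βL) ⇒ β = −ln(T)/L = −ln(0.921)/0.201 = 0.0823/0.201 = 0.4094 km⁻¹.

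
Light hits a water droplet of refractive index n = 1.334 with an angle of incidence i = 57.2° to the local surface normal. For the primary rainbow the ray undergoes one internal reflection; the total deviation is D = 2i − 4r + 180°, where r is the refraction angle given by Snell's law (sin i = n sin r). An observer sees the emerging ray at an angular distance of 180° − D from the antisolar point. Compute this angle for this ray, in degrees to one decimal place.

41.8°

sin r = sin 57.2° / 1.334 = 0.8406/1.334 = 0.6301; r = 39.06°.
D = 2·57.2° − 4·39.06° + 180° = 114.40° − 156.23° + 180° = 138.17°.
Angle from antisolar point = 180° − D = 41.83°.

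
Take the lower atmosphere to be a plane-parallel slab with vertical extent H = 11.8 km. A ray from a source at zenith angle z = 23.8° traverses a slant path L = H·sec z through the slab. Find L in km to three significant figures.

sec z = 1/cos 23.8° = 1.0929.
L = 11.8 × 1.0929 = 12.897 km.

12.9 km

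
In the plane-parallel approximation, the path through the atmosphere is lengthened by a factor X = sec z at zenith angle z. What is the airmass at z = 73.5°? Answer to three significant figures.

X = sec z = 1/cos 73.5° = 1/0.2840 = 3.5209.

3.52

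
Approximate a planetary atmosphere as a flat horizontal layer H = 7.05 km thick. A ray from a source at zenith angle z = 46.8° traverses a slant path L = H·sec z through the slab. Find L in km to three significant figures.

sec z = 1/cos 46.8° = 1.4608.
L = 7.05 × 1.4608 = 10.299 km.

10.3 km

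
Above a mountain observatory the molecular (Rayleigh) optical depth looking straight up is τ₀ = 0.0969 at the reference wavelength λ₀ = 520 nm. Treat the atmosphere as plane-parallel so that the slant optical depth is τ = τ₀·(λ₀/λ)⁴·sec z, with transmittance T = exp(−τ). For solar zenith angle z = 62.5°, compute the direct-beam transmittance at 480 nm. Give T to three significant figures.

sec 62.5° = 2.1657.
τ = 0.0969 × (520/480)⁴ × 2.1657 = 0.0969 × 1.3774 × 2.1657 = 0.2890.
T = exp(−0.2890) = 0.7490.

0.749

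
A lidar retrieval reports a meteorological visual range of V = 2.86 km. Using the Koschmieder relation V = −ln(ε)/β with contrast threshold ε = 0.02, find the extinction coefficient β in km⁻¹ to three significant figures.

β = −ln(0.02) / V = 3.912 / 2.86 = 1.3678 km⁻¹.

1.37 km⁻¹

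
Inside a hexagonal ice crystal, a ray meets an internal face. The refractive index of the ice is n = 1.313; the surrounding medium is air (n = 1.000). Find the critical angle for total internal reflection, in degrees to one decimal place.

49.6°

sin θ_c = n_air / n = 1.000 / 1.313 = 0.7616.
θ_c = arcsin(0.7616) = 49.61°.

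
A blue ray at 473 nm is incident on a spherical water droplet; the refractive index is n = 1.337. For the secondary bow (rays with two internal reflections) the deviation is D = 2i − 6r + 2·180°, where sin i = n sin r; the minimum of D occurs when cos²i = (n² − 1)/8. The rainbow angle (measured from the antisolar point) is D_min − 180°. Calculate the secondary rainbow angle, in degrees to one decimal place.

cos²i = (1.78757 − 1)/8 = 0.09845; i = arccos(0.31376) = 71.714°.
sin r = sin 71.714°/1.337 = 0.71017; r = 45.249°.
D_min = 2·71.714° − 6·45.249° + 360° = 231.934°.
Rainbow angle = D_min − 180° = 51.934°.

51.9°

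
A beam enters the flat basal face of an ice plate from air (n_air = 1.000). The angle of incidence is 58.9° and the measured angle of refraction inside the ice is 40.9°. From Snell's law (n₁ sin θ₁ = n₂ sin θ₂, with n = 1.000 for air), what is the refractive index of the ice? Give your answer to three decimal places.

1.308

n = sin θ_i / sin θ_r = sin 58.9° / sin 40.9° = 0.8563 / 0.6547 = 1.3078.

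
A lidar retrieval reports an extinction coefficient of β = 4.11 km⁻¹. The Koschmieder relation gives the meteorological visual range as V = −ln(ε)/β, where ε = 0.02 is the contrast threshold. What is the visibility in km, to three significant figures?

0.952 km

V = −ln(0.02) / 4.11 = 3.912 / 4.11 = 0.9518 km.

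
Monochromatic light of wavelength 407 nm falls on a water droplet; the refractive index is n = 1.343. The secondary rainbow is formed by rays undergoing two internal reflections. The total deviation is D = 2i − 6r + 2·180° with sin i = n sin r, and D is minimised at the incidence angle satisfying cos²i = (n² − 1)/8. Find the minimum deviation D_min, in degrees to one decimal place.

233.5°

cos²i = (1.80365 − 1)/8 = 0.10046; i = arccos(0.31695) = 71.522°.
sin r = sin 71.522°/1.343 = 0.70621; r = 44.928°.
D_min = 2·71.522° − 6·44.928° + 360° = 233.478°.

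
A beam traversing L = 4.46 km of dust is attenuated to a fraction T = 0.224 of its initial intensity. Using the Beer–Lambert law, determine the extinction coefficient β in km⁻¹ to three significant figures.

Beer–Lambert: T = exp(−βL) ⇒ β = −ln(T)/L = −ln(0.224)/4.46 = 1.4961/4.46 = 0.3355 km⁻¹.

0.335 km⁻¹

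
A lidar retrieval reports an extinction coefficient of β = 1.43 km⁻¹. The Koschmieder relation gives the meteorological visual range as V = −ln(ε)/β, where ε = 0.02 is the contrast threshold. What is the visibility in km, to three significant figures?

2.74 km

V = −ln(0.02) / 1.43 = 3.912 / 1.43 = 2.7357 km.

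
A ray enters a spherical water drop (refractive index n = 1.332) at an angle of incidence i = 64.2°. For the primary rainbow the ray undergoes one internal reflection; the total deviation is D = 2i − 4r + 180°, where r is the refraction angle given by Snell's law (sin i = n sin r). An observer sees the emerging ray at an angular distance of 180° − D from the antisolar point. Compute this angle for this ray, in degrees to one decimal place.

sin r = sin 64.2° / 1.332 = 0.9003/1.332 = 0.6759; r = 42.53°.
D = 2·64.2° − 4·42.53° + 180° = 128.40° − 170.10° + 180° = 138.30°.
Angle from antisolar point = 180° − D = 41.70°.

41.7°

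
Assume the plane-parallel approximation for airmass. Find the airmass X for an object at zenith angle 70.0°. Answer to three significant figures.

X = sec z = 1/cos 70.0° = 1/0.3420 = 2.9238.

2.92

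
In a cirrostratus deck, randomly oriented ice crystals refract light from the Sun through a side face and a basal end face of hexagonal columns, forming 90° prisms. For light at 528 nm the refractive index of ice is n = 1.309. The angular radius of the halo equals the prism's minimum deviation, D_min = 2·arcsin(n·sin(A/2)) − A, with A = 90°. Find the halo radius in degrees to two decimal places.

n·sin(A/2) = 1.309 × sin 45° = 1.309 × 0.7071 = 0.9256.
D_min = 2·arcsin(0.9256) − 90° = 2 × 67.759° − 90° = 45.519°.

45.52°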